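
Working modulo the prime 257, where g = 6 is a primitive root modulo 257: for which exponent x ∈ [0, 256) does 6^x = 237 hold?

199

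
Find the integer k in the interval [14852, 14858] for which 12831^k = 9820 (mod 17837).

14853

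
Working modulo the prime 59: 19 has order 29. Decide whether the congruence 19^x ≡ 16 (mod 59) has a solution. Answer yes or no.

16 ∈ ⟨19⟩ iff 16^29 ≡ 1 (mod 59), since |⟨19⟩| = 29.
16^29 mod 59 = 1.
Since 1 = 1, 16 lies in the subgroup.

yes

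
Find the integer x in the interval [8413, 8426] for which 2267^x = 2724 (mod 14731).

Compute 2267^8413 mod 14731 = 13833, then multiply by 2267 repeatedly:
  2267^8413=13833  2267^8414=11843  2267^8415=8199  2267^8416=11342  2267^8417=6719
  2267^8418=119  2267^8419=4615  2267^8420=3195  2267^8421=10144  2267^8422=1357
  2267^8423=12271  2267^8424=6229  2267^8425=8845  2267^8426=2724
Found 2724 at exponent 8426.

8426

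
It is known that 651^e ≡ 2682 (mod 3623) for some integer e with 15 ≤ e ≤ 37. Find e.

16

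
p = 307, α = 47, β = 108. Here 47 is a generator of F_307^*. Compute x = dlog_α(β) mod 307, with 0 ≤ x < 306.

219

Baby-step giant-step with m = ceil(sqrt(306)) = 18.
Baby table (47^j mod 307 for j=0..17):
  0:1  1:47  2:60  3:57  4:223  5:43  6:179  7:124
  8:302  9:72  10:7  11:22  12:113  13:92  14:26  15:301
  16:25  17:254
Giant step factor: 47^(-18) ≡ 114 (mod 307).
Scan 108·114^i mod 307 for i = 0, 1, …:
  i=0: 108   i=1: 32   i=2: 271   i=3: 194
  i=4: 12   i=5: 140   i=6: 303   i=7: 158
  i=8: 206   i=9: 152   i=10: 136   i=11: 154
  i=12: 57
Match at i=12, j=3: x = 12·18 + 3 = 219.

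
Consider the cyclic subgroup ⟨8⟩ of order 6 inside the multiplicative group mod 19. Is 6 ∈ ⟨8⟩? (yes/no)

⟨8⟩ has order 6; its elements mod 19 are {1, 7, 8, 11, 12, 18}.
6 is not in this set.

no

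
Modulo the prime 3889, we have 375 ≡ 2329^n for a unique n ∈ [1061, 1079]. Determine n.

1068

Compute 2329^1061 mod 3889 = 1261, then multiply by 2329 repeatedly:
  2329^1061=1261  2329^1062=674  2329^1063=2479  2329^1064=2315  2329^1065=1481
  2329^1066=3595  2329^1067=3627  2329^1068=375
Found 375 at exponent 1068.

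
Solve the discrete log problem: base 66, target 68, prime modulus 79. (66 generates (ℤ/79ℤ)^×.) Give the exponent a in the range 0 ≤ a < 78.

Baby-step giant-step with m = ceil(sqrt(78)) = 9.
Baby table (66^j mod 79 for j=0..8):
  0:1  1:66  2:11  3:15  4:42  5:7  6:67  7:77
  8:26
Giant step factor: 66^(-9) ≡ 61 (mod 79).
Scan 68·61^i mod 79 for i = 0, 1, …:
  i=0: 68   i=1: 40   i=2: 70   i=3: 4
  i=4: 7
Match at i=4, j=5: a = 4·9 + 5 = 41.

41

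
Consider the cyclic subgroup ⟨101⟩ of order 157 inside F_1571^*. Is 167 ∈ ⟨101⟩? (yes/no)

167 ∈ ⟨101⟩ iff 167^157 ≡ 1 (mod 1571), since |⟨101⟩| = 157.
167^157 mod 1571 = 382.
Since 382 ≠ 1, 167 does not lie in the subgroup.

no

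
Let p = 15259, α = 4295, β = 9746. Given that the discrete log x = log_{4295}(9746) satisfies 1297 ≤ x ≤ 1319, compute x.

1300

Compute 4295^1297 mod 15259 = 13253, then multiply by 4295 repeatedly:
  4295^1297=13253  4295^1298=5565  4295^1299=6081  4295^1300=9746
Found 9746 at exponent 1300.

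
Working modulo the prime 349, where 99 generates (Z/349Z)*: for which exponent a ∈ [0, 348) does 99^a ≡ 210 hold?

120

Baby-step giant-step with m = ceil(sqrt(348)) = 19.
Baby table (99^j mod 349 for j=0..18):
  0:1  1:99  2:29  3:79  4:143  5:197  6:308  7:129
  8:207  9:251  10:70  11:299  12:285  13:295  14:238  15:179
  16:271  17:305  18:181
Giant step factor: 99^(-19) ≡ 32 (mod 349).
Scan 210·32^i mod 349 for i = 0, 1, …:
  i=0: 210   i=1: 89   i=2: 56   i=3: 47
  i=4: 108   i=5: 315   i=6: 308
Match at i=6, j=6: a = 6·19 + 6 = 120.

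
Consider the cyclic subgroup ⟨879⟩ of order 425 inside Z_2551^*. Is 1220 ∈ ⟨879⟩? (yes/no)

no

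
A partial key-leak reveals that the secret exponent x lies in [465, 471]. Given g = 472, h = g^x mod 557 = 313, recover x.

Compute 472^465 mod 557 = 513, then multiply by 472 repeatedly:
  472^465=513  472^466=398  472^467=147  472^468=316  472^469=433
  472^470=514  472^471=313
Found 313 at exponent 471.

471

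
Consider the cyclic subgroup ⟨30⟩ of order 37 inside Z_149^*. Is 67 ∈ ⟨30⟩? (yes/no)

67 ∈ ⟨30⟩ iff 67^37 ≡ 1 (mod 149), since |⟨30⟩| = 37.
67^37 mod 149 = 1.
Since 1 = 1, 67 lies in the subgroup.

yes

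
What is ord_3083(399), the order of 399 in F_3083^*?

3082

The order of 399 must divide p − 1 = 3082 = 2 · 23 · 67.
Divisors: 1, 2, 23, 46, 67, 134, 1541, 3082.
Check each in increasing order: 399^1 ≡ 399;  399^2 ≡ 1968;  399^23 ≡ 2946;  399^46 ≡ 271;  399^67 ≡ 1543;  399^134 ≡ 773;  399^1541 ≡ 3082;  399^3082 ≡ 1.
Smallest exponent giving 1 is 3082.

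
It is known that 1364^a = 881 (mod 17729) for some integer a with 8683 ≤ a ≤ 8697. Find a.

8696

Compute 1364^8683 mod 17729 = 9161, then multiply by 1364 repeatedly:
  1364^8683=9161  1364^8684=14388  1364^8685=16958  1364^8686=12096  1364^8687=10974
  1364^8688=5260  1364^8689=12124  1364^8690=13708  1364^8691=11346  1364^8692=16256
  1364^8693=11934  1364^8694=2754  1364^8695=15637  1364^8696=881
Found 881 at exponent 8696.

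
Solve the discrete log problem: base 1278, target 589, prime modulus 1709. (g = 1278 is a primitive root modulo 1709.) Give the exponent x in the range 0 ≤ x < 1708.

Baby-step giant-step with m = ceil(sqrt(1708)) = 42.
Baby table (1278^j mod 1709 for j=0..41):
  0:1  1:1278  2:1189  3:241  4:378  5:1146  6:1684  7:521
  8:1037  9:811  10:804  11:403  12:625  13:647  14:1419  15:233
  16:408  17:179  18:1465  19:915  20:414  21:1011  22:54  23:652
  24:973  25:1051  26:1613  27:360  28:359  29:790  30:1310  31:1069
  32:691  33:1254  34:1279  35:758  36:1430  37:619  38:1524  39:1121
  40:496  41:1558
Giant step factor: 1278^(-42) ≡ 750 (mod 1709).
Scan 589·750^i mod 1709 for i = 0, 1, …:
  i=0: 589   i=1: 828   i=2: 633   i=3: 1357
  i=4: 895   i=5: 1322   i=6: 280   i=7: 1502
  i=8: 269   i=9: 88     …   i=13: 479
  i=14: 360
Match at i=14, j=27: x = 14·42 + 27 = 615.

615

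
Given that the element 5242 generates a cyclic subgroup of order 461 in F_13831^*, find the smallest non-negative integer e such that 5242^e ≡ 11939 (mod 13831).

Baby-step giant-step with m = ceil(sqrt(461)) = 22.
Baby table (5242^j mod 13831 for j=0..21):
  0:1  1:5242  2:10198  3:1101  4:3915  5:11057  6:8904  7:8974
  8:2477  9:10956  10:5040  11:2470  12:1924  13:2809  14:8594  15:2181
  16:8396  17:1590  18:8518  19:4888  20:7884  21:900
Giant step factor: 5242^(-22) ≡ 6117 (mod 13831).
Scan 11939·6117^i mod 13831 for i = 0, 1, …:
  i=0: 11939   i=1: 3183   i=2: 10194   i=3: 6550
  i=4: 11774   i=5: 3541   i=6: 951   i=7: 8247
  i=8: 5242
Match at i=8, j=1: e = 8·22 + 1 = 177.

177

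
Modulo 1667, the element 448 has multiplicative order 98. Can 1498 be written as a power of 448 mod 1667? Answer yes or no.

1498 ∈ ⟨448⟩ iff 1498^98 ≡ 1 (mod 1667), since |⟨448⟩| = 98.
1498^98 mod 1667 = 1.
Since 1 = 1, 1498 lies in the subgroup.

yes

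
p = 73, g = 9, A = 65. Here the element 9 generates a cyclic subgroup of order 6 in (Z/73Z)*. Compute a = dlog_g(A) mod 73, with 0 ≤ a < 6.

Successive powers of 9 modulo 73:
  9^0=1  9^1=9  9^2=8  9^3=72  9^4=64  9^5=65
So 9^5 ≡ 65 (mod 73), giving a = 5.

5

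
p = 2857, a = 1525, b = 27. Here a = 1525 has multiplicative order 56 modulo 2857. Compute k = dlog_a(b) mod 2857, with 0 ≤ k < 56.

2

Baby-step giant-step with m = ceil(sqrt(56)) = 8.
Baby table (1525^j mod 2857 for j=0..7):
  0:1  1:1525  2:27  3:1177  4:729  5:352  6:2541  7:933
Giant step factor: 1525^(-8) ≡ 2564 (mod 2857).
Scan 27·2564^i mod 2857 for i = 0, 1, …:
  i=0: 27
Match at i=0, j=2: k = 0·8 + 2 = 2.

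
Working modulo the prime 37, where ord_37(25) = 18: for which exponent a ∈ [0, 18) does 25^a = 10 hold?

6

Successive powers of 25 modulo 37:
  25^0=1  25^1=25  25^2=33  25^3=11  25^4=16  25^5=30
  25^6=10
So 25^6 ≡ 10 (mod 37), giving a = 6.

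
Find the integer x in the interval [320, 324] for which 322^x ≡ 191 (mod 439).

320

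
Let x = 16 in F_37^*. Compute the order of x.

9

The order of 16 must divide p − 1 = 36 = 2^2 · 3^2.
Divisors: 1, 2, 3, 4, 6, 9, 12, 18, 36.
Check each in increasing order: 16^1 ≡ 16;  16^2 ≡ 34;  16^3 ≡ 26;  16^4 ≡ 9;  16^6 ≡ 10;  16^9 ≡ 1.
Smallest exponent giving 1 is 9.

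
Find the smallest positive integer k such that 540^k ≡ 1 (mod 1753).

584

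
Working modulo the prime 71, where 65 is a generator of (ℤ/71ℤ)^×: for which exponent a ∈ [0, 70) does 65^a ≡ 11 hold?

Successive powers of 65 modulo 71:
  65^0=1  65^1=65  65^2=36  65^3=68  65^4=18  65^5=34
  65^6=9  65^7=17  65^8=40  65^9=44  65^10=20  65^11=22
  65^12=10  65^13=11
So 65^13 ≡ 11 (mod 71), giving a = 13.

13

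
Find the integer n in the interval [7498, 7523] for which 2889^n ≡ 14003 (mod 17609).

Compute 2889^7498 mod 17609 = 10723, then multiply by 2889 repeatedly:
  2889^7498=10723  2889^7499=4516  2889^7500=16064  2889^7501=9181  2889^7502=4755
  2889^7503=2175  2889^7504=14771  2889^7505=6812  2889^7506=10615  2889^7507=9466
  2889^7508=497  2889^7509=9504  2889^7510=4625  2889^7511=14003
Found 14003 at exponent 7511.

7511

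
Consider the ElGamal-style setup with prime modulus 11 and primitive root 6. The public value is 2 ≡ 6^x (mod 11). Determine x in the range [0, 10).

9

Successive powers of 6 modulo 11:
  6^0=1  6^1=6  6^2=3  6^3=7  6^4=9  6^5=10
  6^6=5  6^7=8  6^8=4  6^9=2
So 6^9 ≡ 2 (mod 11), giving x = 9.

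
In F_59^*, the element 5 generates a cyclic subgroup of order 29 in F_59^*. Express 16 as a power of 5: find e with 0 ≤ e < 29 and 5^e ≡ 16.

20

Successive powers of 5 modulo 59:
  5^0=1  5^1=5  5^2=25  5^3=7  5^4=35  5^5=57
  5^6=49  5^7=9  5^8=45  5^9=48  5^10=4  5^11=20
  5^12=41  5^13=28  5^14=22  5^15=51  5^16=19  5^17=36
  5^18=3  5^19=15  5^20=16
So 5^20 ≡ 16 (mod 59), giving e = 20.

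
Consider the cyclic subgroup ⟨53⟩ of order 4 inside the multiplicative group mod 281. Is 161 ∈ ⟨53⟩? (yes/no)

⟨53⟩ has order 4; its elements mod 281 are {1, 53, 228, 280}.
161 is not in this set.

no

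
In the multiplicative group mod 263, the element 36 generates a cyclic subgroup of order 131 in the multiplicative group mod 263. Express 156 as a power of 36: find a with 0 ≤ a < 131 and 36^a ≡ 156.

96

Baby-step giant-step with m = ceil(sqrt(131)) = 12.
Baby table (36^j mod 263 for j=0..11):
  0:1  1:36  2:244  3:105  4:98  5:109  6:242  7:33
  8:136  9:162  10:46  11:78
Giant step factor: 36^(-12) ≡ 99 (mod 263).
Scan 156·99^i mod 263 for i = 0, 1, …:
  i=0: 156   i=1: 190   i=2: 137   i=3: 150
  i=4: 122   i=5: 243   i=6: 124   i=7: 178
  i=8: 1
Match at i=8, j=0: a = 8·12 + 0 = 96.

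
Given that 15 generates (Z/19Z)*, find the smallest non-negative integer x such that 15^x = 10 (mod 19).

13

Successive powers of 15 modulo 19:
  15^0=1  15^1=15  15^2=16  15^3=12  15^4=9  15^5=2
  15^6=11  15^7=13  15^8=5  15^9=18  15^10=4  15^11=3
  15^12=7  15^13=10
So 15^13 ≡ 10 (mod 19), giving x = 13.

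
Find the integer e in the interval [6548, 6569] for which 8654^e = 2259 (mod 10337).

6551

Compute 8654^6548 mod 10337 = 764, then multiply by 8654 repeatedly:
  8654^6548=764  8654^6549=6313  8654^6550=1657  8654^6551=2259
Found 2259 at exponent 6551.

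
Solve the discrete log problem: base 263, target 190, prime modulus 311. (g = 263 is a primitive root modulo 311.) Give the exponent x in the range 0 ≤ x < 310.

145

Baby-step giant-step with m = ceil(sqrt(310)) = 18.
Baby table (263^j mod 311 for j=0..17):
  0:1  1:263  2:127  3:124  4:268  5:198  6:137  7:266
  8:294  9:194  10:18  11:69  12:109  13:55  14:159  15:143
  16:289  17:123
Giant step factor: 263^(-18) ≡ 249 (mod 311).
Scan 190·249^i mod 311 for i = 0, 1, …:
  i=0: 190   i=1: 38   i=2: 132   i=3: 213
  i=4: 167   i=5: 220   i=6: 44   i=7: 71
  i=8: 263
Match at i=8, j=1: x = 8·18 + 1 = 145.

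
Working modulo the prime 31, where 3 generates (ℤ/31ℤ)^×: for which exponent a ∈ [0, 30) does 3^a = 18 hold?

26

Successive powers of 3 modulo 31:
  3^0=1  3^1=3  3^2=9  3^3=27  3^4=19  3^5=26
  3^6=16  3^7=17  3^8=20  3^9=29  3^10=25  3^11=13
  3^12=8  3^13=24  3^14=10  3^15=30  3^16=28  3^17=22
  3^18=4  3^19=12  3^20=5  3^21=15  3^22=14  3^23=11
  3^24=2  3^25=6  3^26=18
So 3^26 ≡ 18 (mod 31), giving a = 26.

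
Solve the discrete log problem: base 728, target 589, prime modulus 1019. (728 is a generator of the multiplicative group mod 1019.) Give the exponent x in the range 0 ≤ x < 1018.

Baby-step giant-step with m = ceil(sqrt(1018)) = 32.
Baby table (728^j mod 1019 for j=0..31):
  0:1  1:728  2:104  3:306  4:626  5:235  6:907  7:1003
  8:580  9:374  10:199  11:174  12:316  13:773  14:256  15:910
  16:130  17:892  18:273  19:39  20:879  21:999  22:725  23:977
  24:1013  25:727  26:395  27:202  28:320  29:628  30:672  31:96
Giant step factor: 728^(-32) ≡ 966 (mod 1019).
Scan 589·966^i mod 1019 for i = 0, 1, …:
  i=0: 589   i=1: 372   i=2: 664   i=3: 473
  i=4: 406   i=5: 900   i=6: 193   i=7: 980
  i=8: 29   i=9: 501     …   i=22: 36
  i=23: 130
Match at i=23, j=16: x = 23·32 + 16 = 752.

752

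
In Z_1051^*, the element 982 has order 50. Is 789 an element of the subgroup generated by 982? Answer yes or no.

no

789 ∈ ⟨982⟩ iff 789^50 ≡ 1 (mod 1051), since |⟨982⟩| = 50.
789^50 mod 1051 = 464.
Since 464 ≠ 1, 789 does not lie in the subgroup.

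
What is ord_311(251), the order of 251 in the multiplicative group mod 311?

310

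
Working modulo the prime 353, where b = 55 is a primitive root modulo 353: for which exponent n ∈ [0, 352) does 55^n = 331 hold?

272

Baby-step giant-step with m = ceil(sqrt(352)) = 19.
Baby table (55^j mod 353 for j=0..18):
  0:1  1:55  2:201  3:112  4:159  5:273  6:189  7:158
  8:218  9:341  10:46  11:59  12:68  13:210  14:254  15:203
  16:222  17:208  18:144
Giant step factor: 55^(-19) ≡ 149 (mod 353).
Scan 331·149^i mod 353 for i = 0, 1, …:
  i=0: 331   i=1: 252   i=2: 130   i=3: 308
  i=4: 2   i=5: 298   i=6: 277   i=7: 325
  i=8: 64   i=9: 5     …   i=13: 160
  i=14: 189
Match at i=14, j=6: n = 14·19 + 6 = 272.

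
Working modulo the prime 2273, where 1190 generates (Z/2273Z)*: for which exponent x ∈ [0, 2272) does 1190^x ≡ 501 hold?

2210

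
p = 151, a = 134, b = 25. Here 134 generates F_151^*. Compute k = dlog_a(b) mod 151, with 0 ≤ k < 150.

128

Baby-step giant-step with m = ceil(sqrt(150)) = 13.
Baby table (134^j mod 151 for j=0..12):
  0:1  1:134  2:138  3:70  4:18  5:147  6:68  7:52
  8:22  9:79  10:16  11:30  12:94
Giant step factor: 134^(-13) ≡ 12 (mod 151).
Scan 25·12^i mod 151 for i = 0, 1, …:
  i=0: 25   i=1: 149   i=2: 127   i=3: 14
  i=4: 17   i=5: 53   i=6: 32   i=7: 82
  i=8: 78   i=9: 30
Match at i=9, j=11: k = 9·13 + 11 = 128.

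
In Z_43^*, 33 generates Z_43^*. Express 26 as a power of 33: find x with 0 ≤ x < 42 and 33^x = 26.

29

Successive powers of 33 modulo 43:
  33^0=1  33^1=33  33^2=14  33^3=32  33^4=24  33^5=18
  33^6=35  33^7=37  33^8=17  33^9=2  33^10=23  33^11=28
  33^12=21  33^13=5  33^14=36  33^15=27  33^16=31  33^17=34
  33^18=4  33^19=3  33^20=13  33^21=42  33^22=10  33^23=29
  33^24=11  33^25=19  33^26=25  33^27=8  33^28=6  33^29=26
So 33^29 ≡ 26 (mod 43), giving x = 29.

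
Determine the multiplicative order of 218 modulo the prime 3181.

The order of 218 must divide p − 1 = 3180 = 2^2 · 3 · 5 · 53.
Divisors: 1, 2, 3, 4, 5, 6, 10, 12, 15, 20, 30, 53, 60, 106, 159, 212, 265, 318, 530, 636, 795, 1060, 1590, 3180.
Check each in increasing order: 218^1 ≡ 218;  218^2 ≡ 2990;  218^3 ≡ 2896;  218^4 ≡ 1490;  218^5 ≡ 358;  218^6 ≡ 1700;  218^10 ≡ 924;  218^12 ≡ 1652;  218^15 ≡ 3149;  218^20 ≡ 1268;  218^30 ≡ 1024;  218^53 ≡ 2153;  218^60 ≡ 2027;  218^106 ≡ 692;  218^159 ≡ 1168;  218^212 ≡ 1714;  218^265 ≡ 282;  218^318 ≡ 2756;  218^530 ≡ 3180;  218^636 ≡ 2489;  218^795 ≡ 2899;  218^1060 ≡ 1.
Smallest exponent giving 1 is 1060.

1060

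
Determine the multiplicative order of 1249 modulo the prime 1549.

774

The order of 1249 must divide p − 1 = 1548 = 2^2 · 3^2 · 43.
Divisors: 1, 2, 3, 4, 6, 9, 12, 18, 36, 43, 86, 129, 172, 258, 387, 516, 774, 1548.
Check each in increasing order: 1249^1 ≡ 1249;  1249^2 ≡ 158;  1249^3 ≡ 619;  1249^4 ≡ 180;  1249^6 ≡ 558;  1249^9 ≡ 1524;  1249^12 ≡ 15;  1249^18 ≡ 625;  1249^36 ≡ 277;  1249^43 ≡ 1064;  1249^86 ≡ 1326;  1249^129 ≡ 1274;  1249^172 ≡ 161;  1249^258 ≡ 1273;  1249^387 ≡ 1548;  1249^516 ≡ 275;  1249^774 ≡ 1.
Smallest exponent giving 1 is 774.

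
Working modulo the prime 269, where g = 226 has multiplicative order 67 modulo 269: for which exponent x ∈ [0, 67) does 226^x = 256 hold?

9

Baby-step giant-step with m = ceil(sqrt(67)) = 9.
Baby table (226^j mod 269 for j=0..8):
  0:1  1:226  2:235  3:117  4:80  5:57  6:239  7:214
  8:213
Giant step factor: 226^(-9) ≡ 62 (mod 269).
Scan 256·62^i mod 269 for i = 0, 1, …:
  i=0: 256   i=1: 1
Match at i=1, j=0: x = 1·9 + 0 = 9.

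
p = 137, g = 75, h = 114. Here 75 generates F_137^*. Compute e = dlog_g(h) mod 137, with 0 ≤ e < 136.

31

Baby-step giant-step with m = ceil(sqrt(136)) = 12.
Baby table (75^j mod 137 for j=0..11):
  0:1  1:75  2:8  3:52  4:64  5:5  6:101  7:40
  8:123  9:46  10:25  11:94
Giant step factor: 75^(-12) ≡ 87 (mod 137).
Scan 114·87^i mod 137 for i = 0, 1, …:
  i=0: 114   i=1: 54   i=2: 40
Match at i=2, j=7: e = 2·12 + 7 = 31.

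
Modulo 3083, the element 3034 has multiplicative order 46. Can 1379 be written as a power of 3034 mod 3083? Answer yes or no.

no

1379 ∈ ⟨3034⟩ iff 1379^46 ≡ 1 (mod 3083), since |⟨3034⟩| = 46.
1379^46 mod 3083 = 2201.
Since 2201 ≠ 1, 1379 does not lie in the subgroup.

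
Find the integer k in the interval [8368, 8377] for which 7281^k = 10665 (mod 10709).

Compute 7281^8368 mod 10709 = 6905, then multiply by 7281 repeatedly:
  7281^8368=6905  7281^8369=7259  7281^8370=3864  7281^8371=1241  7281^8372=8034
  7281^8373=2996  7281^8374=10352  7281^8375=2970  7281^8376=3099  7281^8377=10665
Found 10665 at exponent 8377.

8377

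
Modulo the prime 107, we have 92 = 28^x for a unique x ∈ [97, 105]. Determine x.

98

Compute 28^97 mod 107 = 95, then multiply by 28 repeatedly:
  28^97=95  28^98=92
Found 92 at exponent 98.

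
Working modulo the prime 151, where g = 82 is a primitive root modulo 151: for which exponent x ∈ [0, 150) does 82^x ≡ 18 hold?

Baby-step giant-step with m = ceil(sqrt(150)) = 13.
Baby table (82^j mod 151 for j=0..12):
  0:1  1:82  2:80  3:67  4:58  5:75  6:110  7:111
  8:42  9:122  10:38  11:96  12:20
Giant step factor: 82^(-13) ≡ 115 (mod 151).
Scan 18·115^i mod 151 for i = 0, 1, …:
  i=0: 18   i=1: 107   i=2: 74   i=3: 54
  i=4: 19   i=5: 71   i=6: 11   i=7: 57
  i=8: 62   i=9: 33   i=10: 20
Match at i=10, j=12: x = 10·13 + 12 = 142.

142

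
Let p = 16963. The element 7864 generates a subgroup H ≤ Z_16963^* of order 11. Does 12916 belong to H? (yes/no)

yes

⟨7864⟩ has order 11; its elements mod 16963 are {1, 4704, 5343, 7864, 8580, 8914, 11269, 12361, 12916, 13943, 15883}.
12916 is in this set.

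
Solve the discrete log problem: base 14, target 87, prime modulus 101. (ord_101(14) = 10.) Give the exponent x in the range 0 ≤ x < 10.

6

Successive powers of 14 modulo 101:
  14^0=1  14^1=14  14^2=95  14^3=17  14^4=36  14^5=100
  14^6=87
So 14^6 ≡ 87 (mod 101), giving x = 6.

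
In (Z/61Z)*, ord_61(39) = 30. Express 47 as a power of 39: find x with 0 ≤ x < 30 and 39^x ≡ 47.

Successive powers of 39 modulo 61:
  39^0=1  39^1=39  39^2=57  39^3=27  39^4=16  39^5=14
  39^6=58  39^7=5  39^8=12  39^9=41  39^10=13  39^11=19
  39^12=9  39^13=46  39^14=25  39^15=60  39^16=22  39^17=4
  39^18=34  39^19=45  39^20=47
So 39^20 ≡ 47 (mod 61), giving x = 20.

20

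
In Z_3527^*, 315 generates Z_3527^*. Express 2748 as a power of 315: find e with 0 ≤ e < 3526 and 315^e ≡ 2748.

1805

Baby-step giant-step with m = ceil(sqrt(3526)) = 60.
Baby table (315^j mod 3527 for j=0..59):
  0:1  1:315  2:469  3:3128  4:1287  5:3327  6:486  7:1429
  8:2206  9:71  10:1203  11:1556  12:3414  13:3202  14:3435  15:2763
  16:2703  17:1438  18:1514  19:765  20:1139  21:2558  22:1614  23:522
  24:2188  25:1455  26:3342  27:1684  28:1410  29:3275  30:1741  31:1730
  32:1792  33:160  34:1022  35:973  36:3173  37:1354  38:3270  39:166
  40:2912  41:260  42:779  43:2022  44:2070  45:3082  46:905  47:2915
  48:1205  49:2186  50:825  51:2404  52:2482  53:2363  54:148  55:769
  56:2399  57:907  58:18  59:2143
Giant step factor: 315^(-60) ≡ 3001 (mod 3527).
Scan 2748·3001^i mod 3527 for i = 0, 1, …:
  i=0: 2748   i=1: 622   i=2: 839   i=3: 3088
  i=4: 1659   i=5: 2062   i=6: 1704   i=7: 3081
  i=8: 1814   i=9: 1653     …   i=29: 1033
  i=30: 3327
Match at i=30, j=5: e = 30·60 + 5 = 1805.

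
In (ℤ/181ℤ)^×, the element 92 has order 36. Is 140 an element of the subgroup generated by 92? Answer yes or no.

no

140 ∈ ⟨92⟩ iff 140^36 ≡ 1 (mod 181), since |⟨92⟩| = 36.
140^36 mod 181 = 125.
Since 125 ≠ 1, 140 does not lie in the subgroup.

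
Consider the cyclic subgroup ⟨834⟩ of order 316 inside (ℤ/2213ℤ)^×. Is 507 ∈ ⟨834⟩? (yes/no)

yes

507 ∈ ⟨834⟩ iff 507^316 ≡ 1 (mod 2213), since |⟨834⟩| = 316.
507^316 mod 2213 = 1.
Since 1 = 1, 507 lies in the subgroup.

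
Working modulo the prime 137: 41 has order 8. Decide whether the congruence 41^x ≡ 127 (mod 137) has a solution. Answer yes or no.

127 ∈ ⟨41⟩ iff 127^8 ≡ 1 (mod 137), since |⟨41⟩| = 8.
127^8 mod 137 = 1.
Since 1 = 1, 127 lies in the subgroup.

yes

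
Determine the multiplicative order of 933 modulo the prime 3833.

The order of 933 must divide p − 1 = 3832 = 2^3 · 479.
Divisors: 1, 2, 4, 8, 479, 958, 1916, 3832.
Check each in increasing order: 933^1 ≡ 933;  933^2 ≡ 398;  933^4 ≡ 1251;  933^8 ≡ 1137;  933^479 ≡ 3472;  933^958 ≡ 3832;  933^1916 ≡ 1.
Smallest exponent giving 1 is 1916.

1916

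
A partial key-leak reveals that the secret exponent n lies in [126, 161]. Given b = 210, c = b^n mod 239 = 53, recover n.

127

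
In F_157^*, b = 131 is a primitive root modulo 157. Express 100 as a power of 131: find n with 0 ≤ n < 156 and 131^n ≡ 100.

40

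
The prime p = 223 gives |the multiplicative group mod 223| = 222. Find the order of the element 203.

The order of 203 must divide p − 1 = 222 = 2 · 3 · 37.
Divisors: 1, 2, 3, 6, 37, 74, 111, 222.
Check each in increasing order: 203^1 ≡ 203;  203^2 ≡ 177;  203^3 ≡ 28;  203^6 ≡ 115;  203^37 ≡ 183;  203^74 ≡ 39;  203^111 ≡ 1.
Smallest exponent giving 1 is 111.

111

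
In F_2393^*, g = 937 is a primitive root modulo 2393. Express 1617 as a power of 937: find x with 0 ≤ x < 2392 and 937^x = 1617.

2282

Baby-step giant-step with m = ceil(sqrt(2392)) = 49.
Baby table (937^j mod 2393 for j=0..48):
  0:1  1:937  2:2131  3:985  4:1640  5:374  6:1060  7:125
  8:2261  9:752  10:1082  11:1595  12:1283  13:885  14:1267  15:251
  16:673  17:1242  18:756  19:44  20:547  21:437  22:266  23:370
  24:2098  25:1173  26:714  27:1371  28:1979  29:2141  30:783  31:1413
  32:652  33:709  34:1472  35:896  36:2002  37:2155  38:1936  39:138
  40:84  41:2132  42:1922  43:1378  44:1359  45:307  46:499  47:928
  48:877
Giant step factor: 937^(-49) ≡ 864 (mod 2393).
Scan 1617·864^i mod 2393 for i = 0, 1, …:
  i=0: 1617   i=1: 1969   i=2: 2186   i=3: 627
  i=4: 910   i=5: 1336   i=6: 878   i=7: 11
  i=8: 2325   i=9: 1073     …   i=45: 1545
  i=46: 1979
Match at i=46, j=28: x = 46·49 + 28 = 2282.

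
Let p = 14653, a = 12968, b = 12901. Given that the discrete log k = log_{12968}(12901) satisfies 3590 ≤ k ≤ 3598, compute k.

3596

Compute 12968^3590 mod 14653 = 2474, then multiply by 12968 repeatedly:
  12968^3590=2474  12968^3591=7415  12968^3592=4734  12968^3593=9095  12968^3594=1963
  12968^3595=3923  12968^3596=12901
Found 12901 at exponent 3596.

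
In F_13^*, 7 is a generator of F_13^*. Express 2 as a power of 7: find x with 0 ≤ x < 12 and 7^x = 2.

Successive powers of 7 modulo 13:
  7^0=1  7^1=7  7^2=10  7^3=5  7^4=9  7^5=11
  7^6=12  7^7=6  7^8=3  7^9=8  7^10=4  7^11=2
So 7^11 ≡ 2 (mod 13), giving x = 11.

11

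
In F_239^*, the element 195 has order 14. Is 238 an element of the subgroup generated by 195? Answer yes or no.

⟨195⟩ has order 14; its elements mod 239 are {1, 10, 24, 38, 44, 98, 100, 139, 141, 195, 201, 215, 229, 238}.
238 is in this set.

yes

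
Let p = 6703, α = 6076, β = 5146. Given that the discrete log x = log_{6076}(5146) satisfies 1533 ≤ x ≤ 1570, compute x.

Compute 6076^1533 mod 6703 = 2643, then multiply by 6076 repeatedly:
  6076^1533=2643  6076^1534=5183  6076^1535=1214  6076^1536=2964  6076^1537=5006
  6076^1538=4945  6076^1539=2974  6076^1540=5439  6076^1541=1574  6076^1542=5146
Found 5146 at exponent 1542.

1542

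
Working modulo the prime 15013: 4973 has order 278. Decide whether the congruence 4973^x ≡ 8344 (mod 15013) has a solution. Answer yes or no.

yes

8344 ∈ ⟨4973⟩ iff 8344^278 ≡ 1 (mod 15013), since |⟨4973⟩| = 278.
8344^278 mod 15013 = 1.
Since 1 = 1, 8344 lies in the subgroup.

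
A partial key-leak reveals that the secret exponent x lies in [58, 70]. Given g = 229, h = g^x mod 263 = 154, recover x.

59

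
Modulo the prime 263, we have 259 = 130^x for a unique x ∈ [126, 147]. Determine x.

147

Compute 130^126 mod 263 = 51, then multiply by 130 repeatedly:
  130^126=51  130^127=55  130^128=49  130^129=58  130^130=176
  130^131=262  130^132=133  130^133=195  130^134=102  130^135=110
  130^136=98  130^137=116  130^138=89  130^139=261  130^140=3
  130^141=127  130^142=204  130^143=220  130^144=196  130^145=232
  130^146=178  130^147=259
Found 259 at exponent 147.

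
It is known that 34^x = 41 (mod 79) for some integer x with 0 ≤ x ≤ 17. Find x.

Compute 34^0 mod 79 = 1, then multiply by 34 repeatedly:
  34^0=1  34^1=34  34^2=50  34^3=41
Found 41 at exponent 3.

3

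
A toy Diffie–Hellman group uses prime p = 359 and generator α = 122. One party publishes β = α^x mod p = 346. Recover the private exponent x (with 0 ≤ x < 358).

294

Baby-step giant-step with m = ceil(sqrt(358)) = 19.
Baby table (122^j mod 359 for j=0..18):
  0:1  1:122  2:165  3:26  4:300  5:341  6:317  7:261
  8:250  9:344  10:324  11:38  12:328  13:167  14:270  15:271
  16:34  17:199  18:225
Giant step factor: 122^(-19) ≡ 93 (mod 359).
Scan 346·93^i mod 359 for i = 0, 1, …:
  i=0: 346   i=1: 227   i=2: 289   i=3: 311
  i=4: 203   i=5: 211   i=6: 237   i=7: 142
  i=8: 282   i=9: 19     …   i=14: 23
  i=15: 344
Match at i=15, j=9: x = 15·19 + 9 = 294.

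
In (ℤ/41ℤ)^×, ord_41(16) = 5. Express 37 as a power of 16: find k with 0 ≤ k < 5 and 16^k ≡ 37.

Successive powers of 16 modulo 41:
  16^0=1  16^1=16  16^2=10  16^3=37
So 16^3 ≡ 37 (mod 41), giving k = 3.

3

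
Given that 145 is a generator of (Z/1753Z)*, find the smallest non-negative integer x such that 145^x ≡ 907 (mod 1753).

Baby-step giant-step with m = ceil(sqrt(1752)) = 42.
Baby table (145^j mod 1753 for j=0..41):
  0:1  1:145  2:1742  3:158  4:121  5:15  6:422  7:1588
  8:617  9:62  10:225  11:1071  12:1031  13:490  14:930  15:1622
  16:288  17:1441  18:338  19:1679  20:1541  21:814  22:579  23:1564
  24:643  25:326  26:1692  27:1673  28:671  29:880  30:1384  31:838
  32:553  33:1300  34:929  35:1477  36:299  37:1283  38:217  39:1664
  40:1119  41:979
Giant step factor: 145^(-42) ≡ 1061 (mod 1753).
Scan 907·1061^i mod 1753 for i = 0, 1, …:
  i=0: 907   i=1: 1683   i=2: 1109   i=3: 386
  i=4: 1097   i=5: 1678   i=6: 1063   i=7: 664
  i=8: 1551   i=9: 1297     …   i=39: 565
  i=40: 1692
Match at i=40, j=26: x = 40·42 + 26 = 1706.

1706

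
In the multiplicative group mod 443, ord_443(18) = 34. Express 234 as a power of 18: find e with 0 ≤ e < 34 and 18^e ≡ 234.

Successive powers of 18 modulo 443:
  18^0=1  18^1=18  18^2=324  18^3=73  18^4=428  18^5=173
  18^6=13  18^7=234
So 18^7 ≡ 234 (mod 443), giving e = 7.

7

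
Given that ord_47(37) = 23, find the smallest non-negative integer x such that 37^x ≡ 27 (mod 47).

8

Successive powers of 37 modulo 47:
  37^0=1  37^1=37  37^2=6  37^3=34  37^4=36  37^5=16
  37^6=28  37^7=2  37^8=27
So 37^8 ≡ 27 (mod 47), giving x = 8.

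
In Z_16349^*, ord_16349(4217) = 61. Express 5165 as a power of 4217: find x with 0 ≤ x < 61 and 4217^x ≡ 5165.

19

Successive powers of 4217 modulo 16349:
  4217^0=1  4217^1=4217  4217^2=11726  4217^3=9166  4217^4=3986  4217^5=2190
  4217^6=14394  4217^7=12010  4217^8=13317  4217^9=15323  4217^10=5843  4217^11=1988
  4217^12=12708  4217^13=13963  4217^14=9222  4217^15=11252  4217^16=4886  4217^17=4522
  4217^18=6340  4217^19=5165
So 4217^19 ≡ 5165 (mod 16349), giving x = 19.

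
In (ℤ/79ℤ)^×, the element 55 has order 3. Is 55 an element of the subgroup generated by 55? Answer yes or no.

yes

⟨55⟩ has order 3; its elements mod 79 are {1, 23, 55}.
55 is in this set.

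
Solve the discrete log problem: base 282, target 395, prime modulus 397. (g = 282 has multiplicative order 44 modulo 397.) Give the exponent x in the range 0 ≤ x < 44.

5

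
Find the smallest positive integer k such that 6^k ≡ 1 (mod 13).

12

The order of 6 must divide p − 1 = 12 = 2^2 · 3.
Divisors: 1, 2, 3, 4, 6, 12.
Check each in increasing order: 6^1 ≡ 6;  6^2 ≡ 10;  6^3 ≡ 8;  6^4 ≡ 9;  6^6 ≡ 12;  6^12 ≡ 1.
Smallest exponent giving 1 is 12.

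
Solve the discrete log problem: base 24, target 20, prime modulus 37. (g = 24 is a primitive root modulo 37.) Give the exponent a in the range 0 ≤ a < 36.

17

Successive powers of 24 modulo 37:
  24^0=1  24^1=24  24^2=21  24^3=23  24^4=34  24^5=2
  24^6=11  24^7=5  24^8=9  24^9=31  24^10=4  24^11=22
  24^12=10  24^13=18  24^14=25  24^15=8  24^16=7  24^17=20
So 24^17 ≡ 20 (mod 37), giving a = 17.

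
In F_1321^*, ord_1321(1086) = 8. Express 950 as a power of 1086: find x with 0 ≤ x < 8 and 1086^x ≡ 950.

3

Successive powers of 1086 modulo 1321:
  1086^0=1  1086^1=1086  1086^2=1064  1086^3=950
So 1086^3 ≡ 950 (mod 1321), giving x = 3.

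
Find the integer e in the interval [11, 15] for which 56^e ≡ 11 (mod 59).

15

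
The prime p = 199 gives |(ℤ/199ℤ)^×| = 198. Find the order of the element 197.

The order of 197 must divide p − 1 = 198 = 2 · 3^2 · 11.
Divisors: 1, 2, 3, 6, 9, 11, 18, 22, 33, 66, 99, 198.
Check each in increasing order: 197^1 ≡ 197;  197^2 ≡ 4;  197^3 ≡ 191;  197^6 ≡ 64;  197^9 ≡ 85;  197^11 ≡ 141;  197^18 ≡ 61;  197^22 ≡ 180;  197^33 ≡ 107;  197^66 ≡ 106;  197^99 ≡ 198;  197^198 ≡ 1.
Smallest exponent giving 1 is 198.

198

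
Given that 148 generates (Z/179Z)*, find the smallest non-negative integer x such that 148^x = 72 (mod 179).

71

Baby-step giant-step with m = ceil(sqrt(178)) = 14.
Baby table (148^j mod 179 for j=0..13):
  0:1  1:148  2:66  3:102  4:60  5:109  6:22  7:34
  8:20  9:96  10:67  11:71  12:126  13:32
Giant step factor: 148^(-14) ≡ 155 (mod 179).
Scan 72·155^i mod 179 for i = 0, 1, …:
  i=0: 72   i=1: 62   i=2: 123   i=3: 91
  i=4: 143   i=5: 148
Match at i=5, j=1: x = 5·14 + 1 = 71.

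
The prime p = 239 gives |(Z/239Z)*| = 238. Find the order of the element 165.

119

The order of 165 must divide p − 1 = 238 = 2 · 7 · 17.
Divisors: 1, 2, 7, 14, 17, 34, 119, 238.
Check each in increasing order: 165^1 ≡ 165;  165^2 ≡ 218;  165^7 ≡ 101;  165^14 ≡ 163;  165^17 ≡ 201;  165^34 ≡ 10;  165^119 ≡ 1.
Smallest exponent giving 1 is 119.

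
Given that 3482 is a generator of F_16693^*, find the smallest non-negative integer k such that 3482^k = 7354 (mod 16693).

11266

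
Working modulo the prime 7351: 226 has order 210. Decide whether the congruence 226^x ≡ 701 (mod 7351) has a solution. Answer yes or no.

701 ∈ ⟨226⟩ iff 701^210 ≡ 1 (mod 7351), since |⟨226⟩| = 210.
701^210 mod 7351 = 3307.
Since 3307 ≠ 1, 701 does not lie in the subgroup.

no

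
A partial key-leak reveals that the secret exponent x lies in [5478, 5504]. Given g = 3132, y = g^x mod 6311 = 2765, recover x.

5487

Compute 3132^5478 mod 6311 = 4715, then multiply by 3132 repeatedly:
  3132^5478=4715  3132^5479=5951  3132^5480=2149  3132^5481=3142  3132^5482=1895
  3132^5483=2800  3132^5484=3621  3132^5485=105  3132^5486=688  3132^5487=2765
Found 2765 at exponent 5487.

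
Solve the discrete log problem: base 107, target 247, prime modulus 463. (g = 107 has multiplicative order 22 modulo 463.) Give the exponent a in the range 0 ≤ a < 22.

6

Successive powers of 107 modulo 463:
  107^0=1  107^1=107  107^2=337  107^3=408  107^4=134  107^5=448
  107^6=247
So 107^6 ≡ 247 (mod 463), giving a = 6.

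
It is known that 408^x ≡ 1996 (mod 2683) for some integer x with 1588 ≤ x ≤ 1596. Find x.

Compute 408^1588 mod 2683 = 1563, then multiply by 408 repeatedly:
  408^1588=1563  408^1589=1833  408^1590=1990  408^1591=1654  408^1592=1399
  408^1593=1996
Found 1996 at exponent 1593.

1593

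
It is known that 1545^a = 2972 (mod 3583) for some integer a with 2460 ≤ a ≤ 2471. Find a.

2460

Compute 1545^2460 mod 3583 = 2972, then multiply by 1545 repeatedly:
  1545^2460=2972
Found 2972 at exponent 2460.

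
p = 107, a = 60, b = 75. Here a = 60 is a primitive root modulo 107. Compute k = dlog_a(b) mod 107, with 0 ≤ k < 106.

Baby-step giant-step with m = ceil(sqrt(106)) = 11.
Baby table (60^j mod 107 for j=0..10):
  0:1  1:60  2:69  3:74  4:53  5:77  6:19  7:70
  8:27  9:15  10:44
Giant step factor: 60^(-11) ≡ 55 (mod 107).
Scan 75·55^i mod 107 for i = 0, 1, …:
  i=0: 75   i=1: 59   i=2: 35   i=3: 106
  i=4: 52   i=5: 78   i=6: 10   i=7: 15
Match at i=7, j=9: k = 7·11 + 9 = 86.

86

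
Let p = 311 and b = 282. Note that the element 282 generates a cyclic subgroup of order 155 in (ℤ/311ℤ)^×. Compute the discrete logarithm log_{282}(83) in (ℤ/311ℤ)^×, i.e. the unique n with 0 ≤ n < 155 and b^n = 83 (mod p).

Baby-step giant-step with m = ceil(sqrt(155)) = 13.
Baby table (282^j mod 311 for j=0..12):
  0:1  1:282  2:219  3:180  4:67  5:234  6:56  7:242
  8:135  9:128  10:20  11:42  12:26
Giant step factor: 282^(-13) ≡ 139 (mod 311).
Scan 83·139^i mod 311 for i = 0, 1, …:
  i=0: 83   i=1: 30   i=2: 127   i=3: 237
  i=4: 288   i=5: 224   i=6: 36   i=7: 28
  i=8: 160   i=9: 159   i=10: 20
Match at i=10, j=10: n = 10·13 + 10 = 140.

140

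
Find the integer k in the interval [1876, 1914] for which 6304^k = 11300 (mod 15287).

1908

Compute 6304^1876 mod 15287 = 8979, then multiply by 6304 repeatedly:
  6304^1876=8979  6304^1877=11142  6304^1878=10690  6304^1879=4664  6304^1880=4955
  6304^1881=4979  6304^1882=3405  6304^1883=2172  6304^1884=10423  6304^1885=3066
  6304^1886=5296  6304^1887=14463  6304^1888=3084  6304^1889=11759  6304^1890=2073
  6304^1891=13094  6304^1892=10063  6304^1893=11389  6304^1894=8504  6304^1895=12994
  6304^1896=6430  6304^1897=8883  6304^1898=2151  6304^1899=335  6304^1900=2234
  6304^1901=3809  6304^1902=11346  6304^1903=12598  6304^1904=1827  6304^1905=6297
  6304^1906=11236  6304^1907=7073  6304^1908=11300
Found 11300 at exponent 1908.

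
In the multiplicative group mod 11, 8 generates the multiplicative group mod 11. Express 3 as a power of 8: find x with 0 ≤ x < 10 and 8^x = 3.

Successive powers of 8 modulo 11:
  8^0=1  8^1=8  8^2=9  8^3=6  8^4=4  8^5=10
  8^6=3
So 8^6 ≡ 3 (mod 11), giving x = 6.

6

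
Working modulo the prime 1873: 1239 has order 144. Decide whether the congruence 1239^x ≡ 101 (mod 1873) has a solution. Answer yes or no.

yes

101 ∈ ⟨1239⟩ iff 101^144 ≡ 1 (mod 1873), since |⟨1239⟩| = 144.
101^144 mod 1873 = 1.
Since 1 = 1, 101 lies in the subgroup.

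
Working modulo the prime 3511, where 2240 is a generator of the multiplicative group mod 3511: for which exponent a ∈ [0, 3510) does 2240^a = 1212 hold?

1319

Baby-step giant-step with m = ceil(sqrt(3510)) = 60.
Baby table (2240^j mod 3511 for j=0..59):
  0:1  1:2240  2:381  3:267  4:1210  5:3419  6:1069  7:58
  8:13  9:1032  10:1442  11:3471  12:1686  13:2315  14:3364  15:754
  16:169  17:2883  18:1191  19:2991  20:852  21:2007  22:1600  23:2780
  24:2197  25:2369  26:1439  27:262  28:543  29:1514  30:3245  31:1030
  32:473  33:2709  34:1152  35:3406  36:37  37:2127  38:53  39:2857
  40:2638  41:107  42:932  43:2146  44:481  45:3074  46:689  47:2031
  48:2695  49:1391  50:1583  51:3321  52:2742  53:1341  54:1935  55:1826
  56:3436  57:528  58:3024  59:1041
Giant step factor: 2240^(-60) ≡ 845 (mod 3511).
Scan 1212·845^i mod 3511 for i = 0, 1, …:
  i=0: 1212   i=1: 2439   i=2: 3509   i=3: 1821
  i=4: 927   i=5: 362   i=6: 433   i=7: 741
  i=8: 1187   i=9: 2380     …   i=20: 3238
  i=21: 1041
Match at i=21, j=59: a = 21·60 + 59 = 1319.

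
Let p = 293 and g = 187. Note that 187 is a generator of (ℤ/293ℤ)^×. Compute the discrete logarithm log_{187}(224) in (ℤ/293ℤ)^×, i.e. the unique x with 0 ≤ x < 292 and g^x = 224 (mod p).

202

Baby-step giant-step with m = ceil(sqrt(292)) = 18.
Baby table (187^j mod 293 for j=0..17):
  0:1  1:187  2:102  3:29  4:149  5:28  6:255  7:219
  8:226  9:70  10:198  11:108  12:272  13:175  14:202  15:270
  16:94  17:291
Giant step factor: 187^(-18) ≡ 170 (mod 293).
Scan 224·170^i mod 293 for i = 0, 1, …:
  i=0: 224   i=1: 283   i=2: 58   i=3: 191
  i=4: 240   i=5: 73   i=6: 104   i=7: 100
  i=8: 6   i=9: 141   i=10: 237   i=11: 149
Match at i=11, j=4: x = 11·18 + 4 = 202.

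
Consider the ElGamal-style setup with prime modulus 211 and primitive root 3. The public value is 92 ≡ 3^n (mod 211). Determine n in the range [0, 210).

Baby-step giant-step with m = ceil(sqrt(210)) = 15.
Baby table (3^j mod 211 for j=0..14):
  0:1  1:3  2:9  3:27  4:81  5:32  6:96  7:77
  8:20  9:60  10:180  11:118  12:143  13:7  14:21
Giant step factor: 3^(-15) ≡ 67 (mod 211).
Scan 92·67^i mod 211 for i = 0, 1, …:
  i=0: 92   i=1: 45   i=2: 61   i=3: 78
  i=4: 162   i=5: 93   i=6: 112   i=7: 119
  i=8: 166   i=9: 150   i=10: 133   i=11: 49
  i=12: 118
Match at i=12, j=11: n = 12·15 + 11 = 191.

191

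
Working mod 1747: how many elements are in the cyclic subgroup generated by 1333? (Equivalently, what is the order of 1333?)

291

The order of 1333 must divide p − 1 = 1746 = 2 · 3^2 · 97.
Divisors: 1, 2, 3, 6, 9, 18, 97, 194, 291, 582, 873, 1746.
Check each in increasing order: 1333^1 ≡ 1333;  1333^2 ≡ 190;  1333^3 ≡ 1702;  1333^6 ≡ 278;  1333^9 ≡ 1466;  1333^18 ≡ 346;  1333^97 ≡ 1375;  1333^194 ≡ 371;  1333^291 ≡ 1.
Smallest exponent giving 1 is 291.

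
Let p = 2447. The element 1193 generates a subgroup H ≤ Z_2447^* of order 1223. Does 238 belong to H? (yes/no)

no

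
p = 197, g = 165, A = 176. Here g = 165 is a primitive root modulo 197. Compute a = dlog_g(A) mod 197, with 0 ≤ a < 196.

183

Baby-step giant-step with m = ceil(sqrt(196)) = 14.
Baby table (165^j mod 197 for j=0..13):
  0:1  1:165  2:39  3:131  4:142  5:184  6:22  7:84
  8:70  9:124  10:169  11:108  12:90  13:75
Giant step factor: 165^(-14) ≡ 93 (mod 197).
Scan 176·93^i mod 197 for i = 0, 1, …:
  i=0: 176   i=1: 17   i=2: 5   i=3: 71
  i=4: 102   i=5: 30   i=6: 32   i=7: 21
  i=8: 180   i=9: 192   i=10: 126   i=11: 95
  i=12: 167   i=13: 165
Match at i=13, j=1: a = 13·14 + 1 = 183.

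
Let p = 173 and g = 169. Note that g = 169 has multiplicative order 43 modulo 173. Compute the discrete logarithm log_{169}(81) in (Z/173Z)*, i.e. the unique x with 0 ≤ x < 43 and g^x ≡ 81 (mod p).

11

Baby-step giant-step with m = ceil(sqrt(43)) = 7.
Baby table (169^j mod 173 for j=0..6):
  0:1  1:169  2:16  3:109  4:83  5:14  6:117
Giant step factor: 169^(-7) ≡ 95 (mod 173).
Scan 81·95^i mod 173 for i = 0, 1, …:
  i=0: 81   i=1: 83
Match at i=1, j=4: x = 1·7 + 4 = 11.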